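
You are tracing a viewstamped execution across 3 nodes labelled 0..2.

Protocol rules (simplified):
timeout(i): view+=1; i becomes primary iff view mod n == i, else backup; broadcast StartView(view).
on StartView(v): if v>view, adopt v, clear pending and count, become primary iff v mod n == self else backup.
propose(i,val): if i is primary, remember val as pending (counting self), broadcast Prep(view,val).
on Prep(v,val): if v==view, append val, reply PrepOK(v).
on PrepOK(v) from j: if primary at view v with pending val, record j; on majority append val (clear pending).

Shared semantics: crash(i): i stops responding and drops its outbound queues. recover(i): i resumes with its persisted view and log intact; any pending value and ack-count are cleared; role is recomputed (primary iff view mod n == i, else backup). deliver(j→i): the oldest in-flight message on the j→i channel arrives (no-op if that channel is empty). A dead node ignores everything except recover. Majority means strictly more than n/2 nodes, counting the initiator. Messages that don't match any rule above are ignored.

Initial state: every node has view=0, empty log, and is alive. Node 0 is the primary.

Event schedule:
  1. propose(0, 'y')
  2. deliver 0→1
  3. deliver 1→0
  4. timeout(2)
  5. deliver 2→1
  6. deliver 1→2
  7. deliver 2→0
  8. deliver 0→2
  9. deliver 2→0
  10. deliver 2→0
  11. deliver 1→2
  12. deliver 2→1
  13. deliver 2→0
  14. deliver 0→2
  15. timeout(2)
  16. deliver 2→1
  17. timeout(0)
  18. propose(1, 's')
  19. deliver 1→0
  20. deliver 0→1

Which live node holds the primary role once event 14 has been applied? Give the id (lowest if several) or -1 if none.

[1] propose(0,'y') → ∅
[2] deliver 0→1 → N1(back v0 [y])
[3] deliver 1→0 → N0(prim v0 [y])
[4] timeout(2) → N2(back v1 [-])
[5] deliver 2→1 → N1(prim v1 [y])
[6] deliver 1→2 → ∅
[7] deliver 2→0 → N0(back v1 [y])
[8] deliver 0→2 → ∅
[9] deliver 2→0 → ∅
[10] deliver 2→0 → ∅
[11] deliver 1→2 → ∅
[12] deliver 2→1 → ∅
[13] deliver 2→0 → ∅
[14] deliver 0→2 → ∅

1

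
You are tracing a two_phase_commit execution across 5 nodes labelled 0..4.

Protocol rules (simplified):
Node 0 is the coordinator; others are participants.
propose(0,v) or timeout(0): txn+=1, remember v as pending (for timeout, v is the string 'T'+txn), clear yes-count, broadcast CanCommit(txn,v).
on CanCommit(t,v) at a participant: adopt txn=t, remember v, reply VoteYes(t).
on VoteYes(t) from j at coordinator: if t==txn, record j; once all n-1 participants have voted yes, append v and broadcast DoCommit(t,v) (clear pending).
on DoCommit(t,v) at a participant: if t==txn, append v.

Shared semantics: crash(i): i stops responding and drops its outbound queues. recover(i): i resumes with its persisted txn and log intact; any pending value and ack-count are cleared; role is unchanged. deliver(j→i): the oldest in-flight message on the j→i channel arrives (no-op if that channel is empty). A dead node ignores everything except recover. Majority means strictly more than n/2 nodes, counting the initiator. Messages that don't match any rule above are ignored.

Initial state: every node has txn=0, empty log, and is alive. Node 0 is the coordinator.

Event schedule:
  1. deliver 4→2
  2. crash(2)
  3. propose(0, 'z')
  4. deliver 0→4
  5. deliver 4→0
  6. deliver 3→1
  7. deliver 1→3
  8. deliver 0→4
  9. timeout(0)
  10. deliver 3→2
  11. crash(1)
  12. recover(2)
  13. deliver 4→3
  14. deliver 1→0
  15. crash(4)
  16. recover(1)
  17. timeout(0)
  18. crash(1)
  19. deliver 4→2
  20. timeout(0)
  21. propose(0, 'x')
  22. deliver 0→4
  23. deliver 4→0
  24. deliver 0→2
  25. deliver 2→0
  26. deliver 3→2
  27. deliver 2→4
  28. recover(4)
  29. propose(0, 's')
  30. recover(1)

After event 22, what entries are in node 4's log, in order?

e1 deliver 4→2: ·
e2 crash(2): 2[✗part,t=0,-]
e3 propose(0,'z'): 0[coor,t=1,-]
e4 deliver 0→4: 4[part,t=1,-]
e5 deliver 4→0: ·
e6 deliver 3→1: ·
e7 deliver 1→3: ·
e8 deliver 0→4: ·
e9 timeout(0): 0[coor,t=2,-]
e10 deliver 3→2: ·
e11 crash(1): 1[✗part,t=0,-]
e12 recover(2): 2[part,t=0,-]
e13 deliver 4→3: ·
e14 deliver 1→0: ·
e15 crash(4): 4[✗part,t=1,-]
e16 recover(1): 1[part,t=0,-]
e17 timeout(0): 0[coor,t=3,-]
e18 crash(1): 1[✗part,t=0,-]
e19 deliver 4→2: ·
e20 timeout(0): 0[coor,t=4,-]
e21 propose(0,'x'): 0[coor,t=5,-]
e22 deliver 0→4: ·

empty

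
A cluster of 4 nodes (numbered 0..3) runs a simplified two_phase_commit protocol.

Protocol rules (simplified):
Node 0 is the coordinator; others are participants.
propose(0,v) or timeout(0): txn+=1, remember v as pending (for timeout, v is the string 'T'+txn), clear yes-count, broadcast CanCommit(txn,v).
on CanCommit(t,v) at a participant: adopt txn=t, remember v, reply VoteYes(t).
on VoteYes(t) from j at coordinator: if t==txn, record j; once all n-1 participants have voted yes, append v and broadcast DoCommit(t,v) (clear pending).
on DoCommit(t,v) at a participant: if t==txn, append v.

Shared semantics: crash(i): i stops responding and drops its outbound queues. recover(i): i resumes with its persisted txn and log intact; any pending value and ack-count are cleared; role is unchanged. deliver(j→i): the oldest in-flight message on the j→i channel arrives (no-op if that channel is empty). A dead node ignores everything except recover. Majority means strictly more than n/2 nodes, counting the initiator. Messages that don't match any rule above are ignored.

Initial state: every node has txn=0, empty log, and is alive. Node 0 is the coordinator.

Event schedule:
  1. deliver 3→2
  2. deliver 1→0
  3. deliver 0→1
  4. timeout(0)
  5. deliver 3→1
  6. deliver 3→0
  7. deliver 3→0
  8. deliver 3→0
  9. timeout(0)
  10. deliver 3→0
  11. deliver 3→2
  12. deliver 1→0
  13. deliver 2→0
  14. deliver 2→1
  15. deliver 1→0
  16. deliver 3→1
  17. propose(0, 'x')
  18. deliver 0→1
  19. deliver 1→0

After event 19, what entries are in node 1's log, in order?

e1 deliver 3→2: ·
e2 deliver 1→0: ·
e3 deliver 0→1: ·
e4 timeout(0): 0[coor,t=1,-]
e5 deliver 3→1: ·
e6 deliver 3→0: ·
e7 deliver 3→0: ·
e8 deliver 3→0: ·
e9 timeout(0): 0[coor,t=2,-]
e10 deliver 3→0: ·
e11 deliver 3→2: ·
e12 deliver 1→0: ·
e13 deliver 2→0: ·
e14 deliver 2→1: ·
e15 deliver 1→0: ·
e16 deliver 3→1: ·
e17 propose(0,'x'): 0[coor,t=3,-]
e18 deliver 0→1: 1[part,t=1,-]
e19 deliver 1→0: ·

empty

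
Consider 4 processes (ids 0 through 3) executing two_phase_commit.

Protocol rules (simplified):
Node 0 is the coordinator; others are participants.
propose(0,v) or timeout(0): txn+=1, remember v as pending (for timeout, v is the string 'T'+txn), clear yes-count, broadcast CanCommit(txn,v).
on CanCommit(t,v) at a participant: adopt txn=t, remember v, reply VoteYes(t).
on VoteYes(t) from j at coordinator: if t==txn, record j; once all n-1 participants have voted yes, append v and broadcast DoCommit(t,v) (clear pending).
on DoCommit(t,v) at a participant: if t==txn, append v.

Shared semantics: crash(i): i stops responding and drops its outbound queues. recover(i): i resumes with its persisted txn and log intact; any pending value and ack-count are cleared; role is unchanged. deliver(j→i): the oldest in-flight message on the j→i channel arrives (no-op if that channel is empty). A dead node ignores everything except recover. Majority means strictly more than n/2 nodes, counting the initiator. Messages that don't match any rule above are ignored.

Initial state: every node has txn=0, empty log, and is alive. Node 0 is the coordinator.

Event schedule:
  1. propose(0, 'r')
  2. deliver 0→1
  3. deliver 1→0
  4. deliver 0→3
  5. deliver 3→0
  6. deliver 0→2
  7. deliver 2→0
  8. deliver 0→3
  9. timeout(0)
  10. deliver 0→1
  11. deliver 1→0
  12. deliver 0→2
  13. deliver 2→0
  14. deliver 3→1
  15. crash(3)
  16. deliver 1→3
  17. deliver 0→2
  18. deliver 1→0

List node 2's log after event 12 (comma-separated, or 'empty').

step 1 propose(0,'r'): 0={coor,t=1,log=-}
step 2 deliver 0→1: 1={part,t=1,log=-}
step 3 deliver 1→0: —
step 4 deliver 0→3: 3={part,t=1,log=-}
step 5 deliver 3→0: —
step 6 deliver 0→2: 2={part,t=1,log=-}
step 7 deliver 2→0: 0={coor,t=1,log=r}
step 8 deliver 0→3: 3={part,t=1,log=r}
step 9 timeout(0): 0={coor,t=2,log=r}
step 10 deliver 0→1: 1={part,t=1,log=r}
step 11 deliver 1→0: —
step 12 deliver 0→2: 2={part,t=1,log=r}

r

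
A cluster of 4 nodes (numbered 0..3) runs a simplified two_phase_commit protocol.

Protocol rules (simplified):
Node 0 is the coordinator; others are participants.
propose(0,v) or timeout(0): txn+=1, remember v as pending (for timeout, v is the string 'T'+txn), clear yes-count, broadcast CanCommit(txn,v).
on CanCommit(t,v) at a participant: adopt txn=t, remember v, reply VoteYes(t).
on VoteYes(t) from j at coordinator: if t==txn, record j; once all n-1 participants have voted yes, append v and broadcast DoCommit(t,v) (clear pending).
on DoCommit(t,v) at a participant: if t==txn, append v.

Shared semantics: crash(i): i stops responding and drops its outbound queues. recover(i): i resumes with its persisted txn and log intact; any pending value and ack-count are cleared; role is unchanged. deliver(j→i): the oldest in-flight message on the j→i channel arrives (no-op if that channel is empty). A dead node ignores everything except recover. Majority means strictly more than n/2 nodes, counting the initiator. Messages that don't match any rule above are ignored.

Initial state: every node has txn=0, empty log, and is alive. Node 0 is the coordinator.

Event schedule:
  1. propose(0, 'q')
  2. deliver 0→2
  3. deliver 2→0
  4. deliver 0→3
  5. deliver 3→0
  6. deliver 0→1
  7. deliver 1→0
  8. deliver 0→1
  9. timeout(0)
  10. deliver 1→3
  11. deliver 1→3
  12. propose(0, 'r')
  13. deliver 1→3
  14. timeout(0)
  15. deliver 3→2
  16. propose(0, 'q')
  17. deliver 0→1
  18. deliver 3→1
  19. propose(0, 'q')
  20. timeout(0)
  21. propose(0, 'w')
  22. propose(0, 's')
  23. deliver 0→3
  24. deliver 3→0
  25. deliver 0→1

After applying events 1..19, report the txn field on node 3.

1

1. propose(0,'q'):  <0:coor t1 ->
2. deliver 0→2:  <2:part t1 ->
3. deliver 2→0:  nop
4. deliver 0→3:  <3:part t1 ->
5. deliver 3→0:  nop
6. deliver 0→1:  <1:part t1 ->
7. deliver 1→0:  <0:coor t1 q>
8. deliver 0→1:  <1:part t1 q>
9. timeout(0):  <0:coor t2 q>
10. deliver 1→3:  nop
11. deliver 1→3:  nop
12. propose(0,'r'):  <0:coor t3 q>
13. deliver 1→3:  nop
14. timeout(0):  <0:coor t4 q>
15. deliver 3→2:  nop
16. propose(0,'q'):  <0:coor t5 q>
17. deliver 0→1:  <1:part t2 q>
18. deliver 3→1:  nop
19. propose(0,'q'):  <0:coor t6 q>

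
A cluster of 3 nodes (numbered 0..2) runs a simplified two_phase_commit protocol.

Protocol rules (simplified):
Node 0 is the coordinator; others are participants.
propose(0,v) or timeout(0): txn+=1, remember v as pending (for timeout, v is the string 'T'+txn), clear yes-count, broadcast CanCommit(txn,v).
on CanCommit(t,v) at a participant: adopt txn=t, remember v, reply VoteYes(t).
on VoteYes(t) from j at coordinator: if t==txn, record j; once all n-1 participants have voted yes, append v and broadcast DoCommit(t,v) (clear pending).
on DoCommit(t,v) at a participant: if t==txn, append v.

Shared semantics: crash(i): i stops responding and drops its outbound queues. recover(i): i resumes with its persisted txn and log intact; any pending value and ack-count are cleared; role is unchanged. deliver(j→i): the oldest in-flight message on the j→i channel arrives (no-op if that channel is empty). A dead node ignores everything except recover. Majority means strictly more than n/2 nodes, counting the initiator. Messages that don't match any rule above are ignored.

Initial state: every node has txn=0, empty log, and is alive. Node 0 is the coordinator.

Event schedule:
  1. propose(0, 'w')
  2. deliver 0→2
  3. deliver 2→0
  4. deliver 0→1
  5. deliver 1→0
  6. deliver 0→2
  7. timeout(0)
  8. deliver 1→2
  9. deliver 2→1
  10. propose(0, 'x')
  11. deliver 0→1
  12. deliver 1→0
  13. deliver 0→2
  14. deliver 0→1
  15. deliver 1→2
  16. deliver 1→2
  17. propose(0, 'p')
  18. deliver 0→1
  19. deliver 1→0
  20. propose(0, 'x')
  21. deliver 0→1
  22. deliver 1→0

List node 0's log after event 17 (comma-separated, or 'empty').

[1] propose(0,'w') → N0(coor t1 [-])
[2] deliver 0→2 → N2(part t1 [-])
[3] deliver 2→0 → ∅
[4] deliver 0→1 → N1(part t1 [-])
[5] deliver 1→0 → N0(coor t1 [w])
[6] deliver 0→2 → N2(part t1 [w])
[7] timeout(0) → N0(coor t2 [w])
[8] deliver 1→2 → ∅
[9] deliver 2→1 → ∅
[10] propose(0,'x') → N0(coor t3 [w])
[11] deliver 0→1 → N1(part t1 [w])
[12] deliver 1→0 → ∅
[13] deliver 0→2 → N2(part t2 [w])
[14] deliver 0→1 → N1(part t2 [w])
[15] deliver 1→2 → ∅
[16] deliver 1→2 → ∅
[17] propose(0,'p') → N0(coor t4 [w])

w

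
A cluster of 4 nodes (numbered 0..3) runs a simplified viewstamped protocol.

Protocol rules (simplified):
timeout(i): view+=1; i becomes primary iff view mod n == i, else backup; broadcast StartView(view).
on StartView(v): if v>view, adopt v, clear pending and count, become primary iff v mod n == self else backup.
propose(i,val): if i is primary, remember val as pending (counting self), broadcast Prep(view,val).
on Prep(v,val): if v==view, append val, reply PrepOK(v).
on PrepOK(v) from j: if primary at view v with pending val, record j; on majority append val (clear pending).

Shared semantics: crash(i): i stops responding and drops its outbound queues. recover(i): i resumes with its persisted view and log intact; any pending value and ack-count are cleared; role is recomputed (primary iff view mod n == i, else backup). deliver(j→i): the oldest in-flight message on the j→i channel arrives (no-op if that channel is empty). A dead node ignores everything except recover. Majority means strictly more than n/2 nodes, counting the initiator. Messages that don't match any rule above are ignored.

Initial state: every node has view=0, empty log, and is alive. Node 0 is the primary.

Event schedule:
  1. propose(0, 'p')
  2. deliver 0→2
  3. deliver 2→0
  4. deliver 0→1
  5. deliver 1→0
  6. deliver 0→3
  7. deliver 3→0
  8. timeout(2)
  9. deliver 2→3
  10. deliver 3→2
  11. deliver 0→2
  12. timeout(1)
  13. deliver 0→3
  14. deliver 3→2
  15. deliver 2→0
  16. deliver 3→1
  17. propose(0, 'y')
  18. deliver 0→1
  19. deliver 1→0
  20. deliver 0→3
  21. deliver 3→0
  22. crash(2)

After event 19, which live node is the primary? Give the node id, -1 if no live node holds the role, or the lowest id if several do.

1

step 1 propose(0,'p'): —
step 2 deliver 0→2: 2={back,v=0,log=p}
step 3 deliver 2→0: —
step 4 deliver 0→1: 1={back,v=0,log=p}
step 5 deliver 1→0: 0={prim,v=0,log=p}
step 6 deliver 0→3: 3={back,v=0,log=p}
step 7 deliver 3→0: —
step 8 timeout(2): 2={back,v=1,log=p}
step 9 deliver 2→3: 3={back,v=1,log=p}
step 10 deliver 3→2: —
step 11 deliver 0→2: —
step 12 timeout(1): 1={prim,v=1,log=p}
step 13 deliver 0→3: —
step 14 deliver 3→2: —
step 15 deliver 2→0: 0={back,v=1,log=p}
step 16 deliver 3→1: —
step 17 propose(0,'y'): —
step 18 deliver 0→1: —
step 19 deliver 1→0: —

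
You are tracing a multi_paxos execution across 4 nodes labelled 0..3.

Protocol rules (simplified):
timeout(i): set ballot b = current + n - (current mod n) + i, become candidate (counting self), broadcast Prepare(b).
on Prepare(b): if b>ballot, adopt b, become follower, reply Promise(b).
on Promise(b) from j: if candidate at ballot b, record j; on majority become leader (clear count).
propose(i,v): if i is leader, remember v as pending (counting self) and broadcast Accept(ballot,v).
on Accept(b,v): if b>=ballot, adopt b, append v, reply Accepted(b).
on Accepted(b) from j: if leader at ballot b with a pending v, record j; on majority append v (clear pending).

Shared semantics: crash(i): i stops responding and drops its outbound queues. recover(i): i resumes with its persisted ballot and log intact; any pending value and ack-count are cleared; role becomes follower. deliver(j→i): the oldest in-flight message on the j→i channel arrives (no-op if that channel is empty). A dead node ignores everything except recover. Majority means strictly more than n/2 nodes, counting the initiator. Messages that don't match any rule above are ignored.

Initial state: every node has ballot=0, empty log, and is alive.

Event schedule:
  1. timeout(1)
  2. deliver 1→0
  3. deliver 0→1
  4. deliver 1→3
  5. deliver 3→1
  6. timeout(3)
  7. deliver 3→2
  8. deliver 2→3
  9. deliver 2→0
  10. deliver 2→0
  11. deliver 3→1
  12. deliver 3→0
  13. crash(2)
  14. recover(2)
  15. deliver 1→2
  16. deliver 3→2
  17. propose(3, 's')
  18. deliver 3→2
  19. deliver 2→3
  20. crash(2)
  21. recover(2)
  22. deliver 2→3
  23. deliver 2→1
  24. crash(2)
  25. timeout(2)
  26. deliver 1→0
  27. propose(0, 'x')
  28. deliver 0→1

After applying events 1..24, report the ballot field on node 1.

11

e1 timeout(1): 1[cand,b=5,-]
e2 deliver 1→0: 0[foll,b=5,-]
e3 deliver 0→1: ·
e4 deliver 1→3: 3[foll,b=5,-]
e5 deliver 3→1: 1[lead,b=5,-]
e6 timeout(3): 3[cand,b=11,-]
e7 deliver 3→2: 2[foll,b=11,-]
e8 deliver 2→3: ·
e9 deliver 2→0: ·
e10 deliver 2→0: ·
e11 deliver 3→1: 1[foll,b=11,-]
e12 deliver 3→0: 0[foll,b=11,-]
e13 crash(2): 2[✗foll,b=11,-]
e14 recover(2): 2[foll,b=11,-]
e15 deliver 1→2: ·
e16 deliver 3→2: ·
e17 propose(3,'s'): ·
e18 deliver 3→2: ·
e19 deliver 2→3: ·
e20 crash(2): 2[✗foll,b=11,-]
e21 recover(2): 2[foll,b=11,-]
e22 deliver 2→3: ·
e23 deliver 2→1: ·
e24 crash(2): 2[✗foll,b=11,-]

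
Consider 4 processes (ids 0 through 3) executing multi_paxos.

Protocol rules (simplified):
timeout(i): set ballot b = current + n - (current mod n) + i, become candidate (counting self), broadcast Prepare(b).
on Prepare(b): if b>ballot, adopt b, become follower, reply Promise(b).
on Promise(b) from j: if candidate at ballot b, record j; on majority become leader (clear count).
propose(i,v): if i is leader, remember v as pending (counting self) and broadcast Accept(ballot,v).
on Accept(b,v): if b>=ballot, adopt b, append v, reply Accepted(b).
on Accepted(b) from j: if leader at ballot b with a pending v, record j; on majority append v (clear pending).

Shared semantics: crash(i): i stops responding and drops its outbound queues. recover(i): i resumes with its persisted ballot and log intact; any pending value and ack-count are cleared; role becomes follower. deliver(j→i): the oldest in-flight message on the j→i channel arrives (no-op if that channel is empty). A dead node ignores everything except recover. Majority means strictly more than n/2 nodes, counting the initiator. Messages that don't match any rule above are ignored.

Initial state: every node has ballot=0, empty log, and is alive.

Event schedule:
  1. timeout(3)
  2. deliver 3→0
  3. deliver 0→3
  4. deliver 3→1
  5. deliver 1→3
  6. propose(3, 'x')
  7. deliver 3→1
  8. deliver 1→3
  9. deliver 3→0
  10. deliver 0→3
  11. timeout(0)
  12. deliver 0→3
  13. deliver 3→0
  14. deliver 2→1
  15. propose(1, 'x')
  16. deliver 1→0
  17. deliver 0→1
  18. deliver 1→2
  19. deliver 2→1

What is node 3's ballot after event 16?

1. timeout(3):  <3:cand b7 ->
2. deliver 3→0:  <0:foll b7 ->
3. deliver 0→3:  nop
4. deliver 3→1:  <1:foll b7 ->
5. deliver 1→3:  <3:lead b7 ->
6. propose(3,'x'):  nop
7. deliver 3→1:  <1:foll b7 x>
8. deliver 1→3:  nop
9. deliver 3→0:  <0:foll b7 x>
10. deliver 0→3:  <3:lead b7 x>
11. timeout(0):  <0:cand b8 x>
12. deliver 0→3:  <3:foll b8 x>
13. deliver 3→0:  nop
14. deliver 2→1:  nop
15. propose(1,'x'):  nop
16. deliver 1→0:  nop

8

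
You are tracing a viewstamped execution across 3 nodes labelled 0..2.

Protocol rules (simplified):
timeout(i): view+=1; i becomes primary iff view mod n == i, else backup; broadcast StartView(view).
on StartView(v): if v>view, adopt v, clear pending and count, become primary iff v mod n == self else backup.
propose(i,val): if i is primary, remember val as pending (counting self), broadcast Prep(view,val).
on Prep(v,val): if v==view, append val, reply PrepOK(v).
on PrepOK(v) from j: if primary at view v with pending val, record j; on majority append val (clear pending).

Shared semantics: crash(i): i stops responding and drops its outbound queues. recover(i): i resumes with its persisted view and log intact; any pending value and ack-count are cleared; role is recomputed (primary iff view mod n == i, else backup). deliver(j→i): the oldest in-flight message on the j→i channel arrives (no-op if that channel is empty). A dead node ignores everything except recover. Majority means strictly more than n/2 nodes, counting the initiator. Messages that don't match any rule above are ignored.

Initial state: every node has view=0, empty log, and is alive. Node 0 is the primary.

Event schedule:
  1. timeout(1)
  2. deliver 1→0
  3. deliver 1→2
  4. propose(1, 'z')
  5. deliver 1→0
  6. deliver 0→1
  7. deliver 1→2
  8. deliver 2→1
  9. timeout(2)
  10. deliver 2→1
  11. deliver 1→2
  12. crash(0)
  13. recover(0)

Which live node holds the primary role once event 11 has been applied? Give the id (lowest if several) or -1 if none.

2

e1 timeout(1): 1[prim,v=1,-]
e2 deliver 1→0: 0[back,v=1,-]
e3 deliver 1→2: 2[back,v=1,-]
e4 propose(1,'z'): ·
e5 deliver 1→0: 0[back,v=1,z]
e6 deliver 0→1: 1[prim,v=1,z]
e7 deliver 1→2: 2[back,v=1,z]
e8 deliver 2→1: ·
e9 timeout(2): 2[prim,v=2,z]
e10 deliver 2→1: 1[back,v=2,z]
e11 deliver 1→2: ·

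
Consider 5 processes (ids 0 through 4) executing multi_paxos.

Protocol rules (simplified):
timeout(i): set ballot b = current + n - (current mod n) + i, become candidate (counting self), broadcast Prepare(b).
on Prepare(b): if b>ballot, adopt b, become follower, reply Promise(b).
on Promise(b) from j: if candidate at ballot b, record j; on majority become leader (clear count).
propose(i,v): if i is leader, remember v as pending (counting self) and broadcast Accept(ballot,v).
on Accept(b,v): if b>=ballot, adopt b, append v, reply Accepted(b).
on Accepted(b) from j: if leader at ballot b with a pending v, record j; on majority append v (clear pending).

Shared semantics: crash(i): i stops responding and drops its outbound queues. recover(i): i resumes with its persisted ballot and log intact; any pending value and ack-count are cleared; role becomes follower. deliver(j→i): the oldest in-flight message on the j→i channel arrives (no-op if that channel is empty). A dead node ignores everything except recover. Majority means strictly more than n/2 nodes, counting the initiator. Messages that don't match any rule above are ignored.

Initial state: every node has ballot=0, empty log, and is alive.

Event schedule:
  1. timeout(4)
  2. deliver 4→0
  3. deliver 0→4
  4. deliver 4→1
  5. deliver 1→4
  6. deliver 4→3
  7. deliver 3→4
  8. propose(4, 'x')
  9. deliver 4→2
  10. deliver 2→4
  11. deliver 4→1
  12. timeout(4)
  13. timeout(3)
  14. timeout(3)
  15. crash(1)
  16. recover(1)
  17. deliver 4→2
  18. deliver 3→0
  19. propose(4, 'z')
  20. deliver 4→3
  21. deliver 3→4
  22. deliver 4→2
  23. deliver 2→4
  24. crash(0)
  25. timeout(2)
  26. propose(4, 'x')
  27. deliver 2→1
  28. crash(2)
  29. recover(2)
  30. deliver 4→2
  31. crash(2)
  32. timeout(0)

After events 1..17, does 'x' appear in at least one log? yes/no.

yes

after 1 — timeout(4): n4:cand/b9/[-]
after 2 — deliver 4→0: n0:foll/b9/[-]
after 3 — deliver 0→4: ·
after 4 — deliver 4→1: n1:foll/b9/[-]
after 5 — deliver 1→4: n4:lead/b9/[-]
after 6 — deliver 4→3: n3:foll/b9/[-]
after 7 — deliver 3→4: ·
after 8 — propose(4,'x'): ·
after 9 — deliver 4→2: n2:foll/b9/[-]
after 10 — deliver 2→4: ·
after 11 — deliver 4→1: n1:foll/b9/[x]
after 12 — timeout(4): n4:cand/b14/[-]
after 13 — timeout(3): n3:cand/b13/[-]
after 14 — timeout(3): n3:cand/b18/[-]
after 15 — crash(1): n1:✗foll/b9/[x]
after 16 — recover(1): n1:foll/b9/[x]
after 17 — deliver 4→2: n2:foll/b9/[x]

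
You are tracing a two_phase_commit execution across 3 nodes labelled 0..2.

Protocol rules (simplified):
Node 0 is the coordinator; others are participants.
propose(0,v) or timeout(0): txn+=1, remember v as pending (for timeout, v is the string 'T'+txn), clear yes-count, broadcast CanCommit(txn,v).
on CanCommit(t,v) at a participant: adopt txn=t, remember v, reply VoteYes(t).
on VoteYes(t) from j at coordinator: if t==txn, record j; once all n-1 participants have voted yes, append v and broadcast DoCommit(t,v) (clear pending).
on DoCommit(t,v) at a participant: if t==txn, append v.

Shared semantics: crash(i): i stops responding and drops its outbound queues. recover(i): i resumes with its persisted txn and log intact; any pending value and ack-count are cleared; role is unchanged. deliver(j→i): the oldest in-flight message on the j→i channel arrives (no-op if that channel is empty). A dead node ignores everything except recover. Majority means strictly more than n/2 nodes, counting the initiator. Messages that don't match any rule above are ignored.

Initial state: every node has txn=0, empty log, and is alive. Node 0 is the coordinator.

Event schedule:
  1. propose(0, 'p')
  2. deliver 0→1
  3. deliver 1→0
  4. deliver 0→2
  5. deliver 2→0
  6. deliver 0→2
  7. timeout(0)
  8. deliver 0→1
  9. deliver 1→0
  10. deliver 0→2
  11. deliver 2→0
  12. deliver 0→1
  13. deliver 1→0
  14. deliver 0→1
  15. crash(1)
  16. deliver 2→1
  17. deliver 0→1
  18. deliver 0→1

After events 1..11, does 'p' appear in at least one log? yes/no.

yes

after 1 — propose(0,'p'): n0:coor/t1/[-]
after 2 — deliver 0→1: n1:part/t1/[-]
after 3 — deliver 1→0: ·
after 4 — deliver 0→2: n2:part/t1/[-]
after 5 — deliver 2→0: n0:coor/t1/[p]
after 6 — deliver 0→2: n2:part/t1/[p]
after 7 — timeout(0): n0:coor/t2/[p]
after 8 — deliver 0→1: n1:part/t1/[p]
after 9 — deliver 1→0: ·
after 10 — deliver 0→2: n2:part/t2/[p]
after 11 — deliver 2→0: ·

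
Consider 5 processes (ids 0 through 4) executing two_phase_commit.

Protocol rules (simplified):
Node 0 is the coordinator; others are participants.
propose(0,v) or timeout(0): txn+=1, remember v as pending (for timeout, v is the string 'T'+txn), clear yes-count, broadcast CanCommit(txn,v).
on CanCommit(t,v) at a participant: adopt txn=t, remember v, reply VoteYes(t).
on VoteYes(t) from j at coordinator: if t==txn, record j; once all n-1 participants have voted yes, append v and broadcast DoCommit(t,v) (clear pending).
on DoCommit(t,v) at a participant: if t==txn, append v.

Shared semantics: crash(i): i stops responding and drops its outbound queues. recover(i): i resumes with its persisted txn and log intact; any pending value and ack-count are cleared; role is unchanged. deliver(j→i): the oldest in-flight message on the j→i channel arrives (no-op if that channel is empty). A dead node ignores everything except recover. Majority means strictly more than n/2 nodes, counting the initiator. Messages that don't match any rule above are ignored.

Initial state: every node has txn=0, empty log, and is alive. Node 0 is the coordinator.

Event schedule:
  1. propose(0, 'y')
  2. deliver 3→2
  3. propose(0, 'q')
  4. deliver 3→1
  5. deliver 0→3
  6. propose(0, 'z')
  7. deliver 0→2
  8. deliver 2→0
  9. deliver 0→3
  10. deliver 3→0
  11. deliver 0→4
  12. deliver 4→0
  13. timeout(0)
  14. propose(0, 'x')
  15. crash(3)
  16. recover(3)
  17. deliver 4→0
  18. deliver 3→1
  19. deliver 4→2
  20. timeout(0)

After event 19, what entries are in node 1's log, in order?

empty

step 1 propose(0,'y'): 0={coor,t=1,log=-}
step 2 deliver 3→2: —
step 3 propose(0,'q'): 0={coor,t=2,log=-}
step 4 deliver 3→1: —
step 5 deliver 0→3: 3={part,t=1,log=-}
step 6 propose(0,'z'): 0={coor,t=3,log=-}
step 7 deliver 0→2: 2={part,t=1,log=-}
step 8 deliver 2→0: —
step 9 deliver 0→3: 3={part,t=2,log=-}
step 10 deliver 3→0: —
step 11 deliver 0→4: 4={part,t=1,log=-}
step 12 deliver 4→0: —
step 13 timeout(0): 0={coor,t=4,log=-}
step 14 propose(0,'x'): 0={coor,t=5,log=-}
step 15 crash(3): 3={✗part,t=2,log=-}
step 16 recover(3): 3={part,t=2,log=-}
step 17 deliver 4→0: —
step 18 deliver 3→1: —
step 19 deliver 4→2: —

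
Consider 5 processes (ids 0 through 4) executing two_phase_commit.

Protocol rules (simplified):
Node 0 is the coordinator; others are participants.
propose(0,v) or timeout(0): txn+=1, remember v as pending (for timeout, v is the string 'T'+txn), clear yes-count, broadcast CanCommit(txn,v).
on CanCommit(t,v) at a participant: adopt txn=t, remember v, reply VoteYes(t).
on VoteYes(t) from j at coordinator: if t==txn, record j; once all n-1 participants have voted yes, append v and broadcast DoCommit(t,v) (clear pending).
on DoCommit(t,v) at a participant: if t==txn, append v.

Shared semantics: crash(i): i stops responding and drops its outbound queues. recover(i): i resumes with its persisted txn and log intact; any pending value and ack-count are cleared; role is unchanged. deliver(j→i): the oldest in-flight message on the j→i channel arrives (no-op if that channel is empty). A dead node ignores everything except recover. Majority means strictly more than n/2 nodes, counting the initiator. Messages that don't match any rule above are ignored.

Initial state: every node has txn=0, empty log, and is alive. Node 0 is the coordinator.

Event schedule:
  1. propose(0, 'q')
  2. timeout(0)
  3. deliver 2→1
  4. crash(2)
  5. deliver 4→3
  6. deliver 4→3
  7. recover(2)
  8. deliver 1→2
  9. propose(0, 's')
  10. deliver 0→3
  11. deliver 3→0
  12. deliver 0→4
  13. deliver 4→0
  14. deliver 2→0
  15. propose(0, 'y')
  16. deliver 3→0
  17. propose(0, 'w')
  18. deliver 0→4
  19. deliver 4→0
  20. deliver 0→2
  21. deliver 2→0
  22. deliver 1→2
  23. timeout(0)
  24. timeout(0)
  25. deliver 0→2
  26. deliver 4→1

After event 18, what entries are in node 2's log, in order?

[1] propose(0,'q') → N0(coor t1 [-])
[2] timeout(0) → N0(coor t2 [-])
[3] deliver 2→1 → ∅
[4] crash(2) → N2(✗part t0 [-])
[5] deliver 4→3 → ∅
[6] deliver 4→3 → ∅
[7] recover(2) → N2(part t0 [-])
[8] deliver 1→2 → ∅
[9] propose(0,'s') → N0(coor t3 [-])
[10] deliver 0→3 → N3(part t1 [-])
[11] deliver 3→0 → ∅
[12] deliver 0→4 → N4(part t1 [-])
[13] deliver 4→0 → ∅
[14] deliver 2→0 → ∅
[15] propose(0,'y') → N0(coor t4 [-])
[16] deliver 3→0 → ∅
[17] propose(0,'w') → N0(coor t5 [-])
[18] deliver 0→4 → N4(part t2 [-])

empty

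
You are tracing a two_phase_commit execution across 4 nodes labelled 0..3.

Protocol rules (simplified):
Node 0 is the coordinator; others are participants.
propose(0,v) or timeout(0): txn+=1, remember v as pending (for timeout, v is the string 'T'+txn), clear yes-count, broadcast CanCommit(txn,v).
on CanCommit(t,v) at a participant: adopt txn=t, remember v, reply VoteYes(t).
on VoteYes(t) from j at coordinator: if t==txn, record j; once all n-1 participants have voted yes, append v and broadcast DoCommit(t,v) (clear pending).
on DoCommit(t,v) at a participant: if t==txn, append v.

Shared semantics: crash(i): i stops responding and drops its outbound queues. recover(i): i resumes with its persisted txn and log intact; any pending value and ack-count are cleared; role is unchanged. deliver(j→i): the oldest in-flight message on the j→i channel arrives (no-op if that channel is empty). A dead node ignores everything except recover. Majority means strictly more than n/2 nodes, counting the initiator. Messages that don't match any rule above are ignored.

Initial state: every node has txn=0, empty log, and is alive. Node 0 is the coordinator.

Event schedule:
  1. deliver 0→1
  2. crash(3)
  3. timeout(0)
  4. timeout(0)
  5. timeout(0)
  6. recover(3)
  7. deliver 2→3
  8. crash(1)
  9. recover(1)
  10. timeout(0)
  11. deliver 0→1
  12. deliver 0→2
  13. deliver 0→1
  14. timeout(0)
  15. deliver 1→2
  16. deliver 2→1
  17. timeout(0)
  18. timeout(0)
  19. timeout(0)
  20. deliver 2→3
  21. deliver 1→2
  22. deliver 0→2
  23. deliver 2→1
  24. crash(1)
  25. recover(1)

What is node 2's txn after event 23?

1. deliver 0→1:  nop
2. crash(3):  <3:✗part t0 ->
3. timeout(0):  <0:coor t1 ->
4. timeout(0):  <0:coor t2 ->
5. timeout(0):  <0:coor t3 ->
6. recover(3):  <3:part t0 ->
7. deliver 2→3:  nop
8. crash(1):  <1:✗part t0 ->
9. recover(1):  <1:part t0 ->
10. timeout(0):  <0:coor t4 ->
11. deliver 0→1:  <1:part t1 ->
12. deliver 0→2:  <2:part t1 ->
13. deliver 0→1:  <1:part t2 ->
14. timeout(0):  <0:coor t5 ->
15. deliver 1→2:  nop
16. deliver 2→1:  nop
17. timeout(0):  <0:coor t6 ->
18. timeout(0):  <0:coor t7 ->
19. timeout(0):  <0:coor t8 ->
20. deliver 2→3:  nop
21. deliver 1→2:  nop
22. deliver 0→2:  <2:part t2 ->
23. deliver 2→1:  nop

2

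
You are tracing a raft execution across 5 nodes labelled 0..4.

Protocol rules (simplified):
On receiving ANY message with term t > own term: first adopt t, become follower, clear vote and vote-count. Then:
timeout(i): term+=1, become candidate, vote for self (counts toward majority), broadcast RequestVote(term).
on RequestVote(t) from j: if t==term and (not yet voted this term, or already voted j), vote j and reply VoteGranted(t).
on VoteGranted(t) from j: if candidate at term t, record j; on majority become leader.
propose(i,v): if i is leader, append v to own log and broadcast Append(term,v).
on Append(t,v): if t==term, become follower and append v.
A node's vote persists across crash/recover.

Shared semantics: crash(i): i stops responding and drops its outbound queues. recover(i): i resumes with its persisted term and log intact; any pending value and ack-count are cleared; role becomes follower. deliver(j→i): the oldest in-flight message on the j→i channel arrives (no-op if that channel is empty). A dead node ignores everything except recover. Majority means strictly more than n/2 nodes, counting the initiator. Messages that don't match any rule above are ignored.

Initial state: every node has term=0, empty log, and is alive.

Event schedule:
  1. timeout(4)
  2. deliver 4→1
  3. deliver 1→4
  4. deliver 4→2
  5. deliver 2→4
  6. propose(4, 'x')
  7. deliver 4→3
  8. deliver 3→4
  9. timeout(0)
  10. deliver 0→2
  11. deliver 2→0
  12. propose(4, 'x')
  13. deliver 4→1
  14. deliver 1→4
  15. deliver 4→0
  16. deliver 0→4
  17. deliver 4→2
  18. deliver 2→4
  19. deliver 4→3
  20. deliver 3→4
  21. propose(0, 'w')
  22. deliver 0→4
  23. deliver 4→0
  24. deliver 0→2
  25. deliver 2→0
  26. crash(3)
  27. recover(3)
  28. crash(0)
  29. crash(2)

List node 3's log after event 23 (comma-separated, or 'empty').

step 1 timeout(4): 4={cand,t=1,log=-}
step 2 deliver 4→1: 1={foll,t=1,log=-}
step 3 deliver 1→4: —
step 4 deliver 4→2: 2={foll,t=1,log=-}
step 5 deliver 2→4: 4={lead,t=1,log=-}
step 6 propose(4,'x'): 4={lead,t=1,log=x}
step 7 deliver 4→3: 3={foll,t=1,log=-}
step 8 deliver 3→4: —
step 9 timeout(0): 0={cand,t=1,log=-}
step 10 deliver 0→2: —
step 11 deliver 2→0: —
step 12 propose(4,'x'): 4={lead,t=1,log=x,x}
step 13 deliver 4→1: 1={foll,t=1,log=x}
step 14 deliver 1→4: —
step 15 deliver 4→0: —
step 16 deliver 0→4: —
step 17 deliver 4→2: 2={foll,t=1,log=x}
step 18 deliver 2→4: —
step 19 deliver 4→3: 3={foll,t=1,log=x}
step 20 deliver 3→4: —
step 21 propose(0,'w'): —
step 22 deliver 0→4: —
step 23 deliver 4→0: 0={foll,t=1,log=x}

x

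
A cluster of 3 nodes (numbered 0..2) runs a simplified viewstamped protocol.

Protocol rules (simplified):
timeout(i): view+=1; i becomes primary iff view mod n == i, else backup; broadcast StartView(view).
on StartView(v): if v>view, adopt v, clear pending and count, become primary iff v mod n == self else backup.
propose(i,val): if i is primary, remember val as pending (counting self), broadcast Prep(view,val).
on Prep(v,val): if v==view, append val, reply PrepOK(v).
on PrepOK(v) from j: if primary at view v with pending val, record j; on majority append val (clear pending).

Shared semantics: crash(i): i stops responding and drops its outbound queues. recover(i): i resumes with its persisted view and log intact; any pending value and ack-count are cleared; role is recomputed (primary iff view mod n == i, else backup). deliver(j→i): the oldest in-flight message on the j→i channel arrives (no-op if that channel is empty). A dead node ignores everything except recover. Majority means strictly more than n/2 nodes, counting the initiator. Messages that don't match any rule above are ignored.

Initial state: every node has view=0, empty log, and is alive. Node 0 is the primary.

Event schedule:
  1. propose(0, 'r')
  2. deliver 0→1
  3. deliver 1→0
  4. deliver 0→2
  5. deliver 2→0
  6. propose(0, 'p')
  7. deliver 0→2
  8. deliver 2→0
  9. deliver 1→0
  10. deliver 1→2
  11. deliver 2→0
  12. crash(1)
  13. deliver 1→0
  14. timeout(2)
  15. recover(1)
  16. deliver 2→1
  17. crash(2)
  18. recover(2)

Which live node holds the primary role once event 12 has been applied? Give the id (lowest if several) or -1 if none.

0

e1 propose(0,'r'): ·
e2 deliver 0→1: 1[back,v=0,r]
e3 deliver 1→0: 0[prim,v=0,r]
e4 deliver 0→2: 2[back,v=0,r]
e5 deliver 2→0: ·
e6 propose(0,'p'): ·
e7 deliver 0→2: 2[back,v=0,r,p]
e8 deliver 2→0: 0[prim,v=0,r,p]
e9 deliver 1→0: ·
e10 deliver 1→2: ·
e11 deliver 2→0: ·
e12 crash(1): 1[✗back,v=0,r]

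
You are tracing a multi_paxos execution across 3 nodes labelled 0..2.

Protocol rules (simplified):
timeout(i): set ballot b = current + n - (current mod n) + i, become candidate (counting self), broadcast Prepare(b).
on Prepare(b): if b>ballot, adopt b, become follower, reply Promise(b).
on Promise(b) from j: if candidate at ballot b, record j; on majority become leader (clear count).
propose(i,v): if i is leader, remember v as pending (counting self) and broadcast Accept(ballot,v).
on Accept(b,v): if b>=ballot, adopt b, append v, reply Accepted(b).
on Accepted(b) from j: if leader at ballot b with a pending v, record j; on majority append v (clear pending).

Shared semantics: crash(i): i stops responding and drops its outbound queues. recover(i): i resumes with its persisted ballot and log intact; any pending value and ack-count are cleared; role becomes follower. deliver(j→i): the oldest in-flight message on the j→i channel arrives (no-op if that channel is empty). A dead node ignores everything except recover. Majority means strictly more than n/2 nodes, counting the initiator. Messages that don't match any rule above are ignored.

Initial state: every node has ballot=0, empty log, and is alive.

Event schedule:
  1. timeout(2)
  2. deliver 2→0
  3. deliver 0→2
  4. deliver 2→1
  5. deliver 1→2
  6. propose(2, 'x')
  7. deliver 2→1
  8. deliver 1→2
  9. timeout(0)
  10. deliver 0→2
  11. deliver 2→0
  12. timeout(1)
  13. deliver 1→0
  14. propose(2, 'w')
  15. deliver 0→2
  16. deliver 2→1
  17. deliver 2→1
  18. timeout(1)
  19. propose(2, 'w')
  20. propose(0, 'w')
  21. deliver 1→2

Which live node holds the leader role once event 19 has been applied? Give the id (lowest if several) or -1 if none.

-1

[1] timeout(2) → N2(cand b5 [-])
[2] deliver 2→0 → N0(foll b5 [-])
[3] deliver 0→2 → N2(lead b5 [-])
[4] deliver 2→1 → N1(foll b5 [-])
[5] deliver 1→2 → ∅
[6] propose(2,'x') → ∅
[7] deliver 2→1 → N1(foll b5 [x])
[8] deliver 1→2 → N2(lead b5 [x])
[9] timeout(0) → N0(cand b6 [-])
[10] deliver 0→2 → N2(foll b6 [x])
[11] deliver 2→0 → ∅
[12] timeout(1) → N1(cand b7 [x])
[13] deliver 1→0 → N0(foll b7 [-])
[14] propose(2,'w') → ∅
[15] deliver 0→2 → ∅
[16] deliver 2→1 → ∅
[17] deliver 2→1 → ∅
[18] timeout(1) → N1(cand b10 [x])
[19] propose(2,'w') → ∅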